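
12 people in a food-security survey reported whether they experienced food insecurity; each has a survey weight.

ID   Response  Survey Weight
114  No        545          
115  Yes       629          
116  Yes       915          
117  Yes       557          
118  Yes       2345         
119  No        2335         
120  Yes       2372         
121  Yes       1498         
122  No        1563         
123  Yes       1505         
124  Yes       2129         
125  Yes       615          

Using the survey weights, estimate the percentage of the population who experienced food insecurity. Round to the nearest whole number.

74

Sum of weights for 'Yes' = 629 + 915 + 557 + 2345 + 2372 + 1498 + 1505 + 2129 + 615 = 12565
Total weight = 545 + 629 + 915 + 557 + 2345 + 2335 + 2372 + 1498 + 1563 + 1505 + 2129 + 615 = 17008
Weighted proportion = 12565 / 17008 = 0.73876999 → 73.876999%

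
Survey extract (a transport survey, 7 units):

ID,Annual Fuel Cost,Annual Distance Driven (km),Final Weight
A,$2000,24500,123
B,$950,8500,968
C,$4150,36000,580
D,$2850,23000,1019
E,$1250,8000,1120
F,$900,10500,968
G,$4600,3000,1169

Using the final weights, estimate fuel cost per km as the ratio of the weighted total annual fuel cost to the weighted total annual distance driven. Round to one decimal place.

Σ wᵢ·y = 2000×123 + 950×968 + 4150×580 + 2850×1019 + 1250×1120 + 900×968 + 4600×1169
  = 14125350
Σ wᵢ·x = 24500×123 + 8500×968 + 36000×580 + 23000×1019 + 8000×1120 + 10500×968 + 3000×1169
  = 3013500 + 8228000 + 20880000 + 23437000 + 8960000 + 10164000 + 3507000 = 78189500
Ratio = 14125350 / 78189500 = 0.18065533

0.2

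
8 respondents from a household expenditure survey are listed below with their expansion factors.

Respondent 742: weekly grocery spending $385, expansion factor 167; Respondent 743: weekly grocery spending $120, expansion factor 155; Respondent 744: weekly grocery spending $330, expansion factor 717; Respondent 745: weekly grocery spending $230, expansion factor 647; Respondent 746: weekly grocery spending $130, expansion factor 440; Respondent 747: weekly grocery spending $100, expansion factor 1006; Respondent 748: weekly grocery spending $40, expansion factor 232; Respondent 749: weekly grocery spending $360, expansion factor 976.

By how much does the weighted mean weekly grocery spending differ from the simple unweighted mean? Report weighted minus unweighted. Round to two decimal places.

Unweighted sum = 385 + 120 + 330 + 230 + 130 + 100 + 40 + 360 = 1695
Unweighted mean = 1695 / 8 = 211.875
Weighted sum = 385×167 + 120×155 + 330×717 + 230×647 + 130×440 + 100×1006 + 40×232 + 360×976
  = 64295 + 18600 + 236610 + 148810 + 57200 + 100600 + 9280 + 351360 = 986755
Sum of weights = 167 + 155 + 717 + 647 + 440 + 1006 + 232 + 976 = 4340
Weighted mean = 986755 / 4340 = 227.3629
Difference (weighted minus unweighted) = 15.487903

15.49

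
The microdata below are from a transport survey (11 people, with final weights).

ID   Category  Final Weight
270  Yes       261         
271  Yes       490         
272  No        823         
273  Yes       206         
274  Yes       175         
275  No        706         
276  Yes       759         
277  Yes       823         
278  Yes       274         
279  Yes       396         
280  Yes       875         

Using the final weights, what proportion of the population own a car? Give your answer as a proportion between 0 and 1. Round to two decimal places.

0.74

Sum of weights for 'Yes' = 261 + 490 + 206 + 175 + 759 + 823 + 274 + 396 + 875 = 4259
Total weight = 5788
Weighted proportion = 4259 / 5788 = 0.73583276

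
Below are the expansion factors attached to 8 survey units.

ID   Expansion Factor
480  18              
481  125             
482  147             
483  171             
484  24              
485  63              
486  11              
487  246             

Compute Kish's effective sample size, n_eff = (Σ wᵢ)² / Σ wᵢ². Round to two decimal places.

4.91

Σ wᵢ = 18 + 125 + 147 + 171 + 24 + 63 + 11 + 246 = 805
Σ wᵢ² = 324 + 15625 + 21609 + 29241 + 576 + 3969 + 121 + 60516 = 131981
n_eff = 805² / 131981 = 648025 / 131981 = 4.909987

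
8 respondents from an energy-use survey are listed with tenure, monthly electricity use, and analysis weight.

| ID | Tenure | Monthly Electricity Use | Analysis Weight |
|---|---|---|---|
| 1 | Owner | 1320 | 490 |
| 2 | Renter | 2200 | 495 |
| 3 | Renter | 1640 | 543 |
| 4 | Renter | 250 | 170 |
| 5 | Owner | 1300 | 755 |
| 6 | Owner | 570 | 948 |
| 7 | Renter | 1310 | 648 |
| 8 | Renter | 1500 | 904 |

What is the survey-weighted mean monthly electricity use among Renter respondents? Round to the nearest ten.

Renter rows: 2, 3, 4, 7, 8
Weighted sum = 2200×495 + 1640×543 + 250×170 + 1310×648 + 1500×904
  = 4226900
Sum of weights = 495 + 543 + 170 + 648 + 904 = 2760
Weighted mean = 4226900 / 2760 = 1531.4855

1530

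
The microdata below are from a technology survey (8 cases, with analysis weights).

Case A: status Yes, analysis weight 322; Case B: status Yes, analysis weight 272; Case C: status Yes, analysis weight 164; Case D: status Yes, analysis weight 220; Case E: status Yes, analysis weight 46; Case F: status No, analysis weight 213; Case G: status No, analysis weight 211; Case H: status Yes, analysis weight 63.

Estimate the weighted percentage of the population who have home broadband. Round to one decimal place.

71.9

Sum of weights for 'Yes' = 322 + 272 + 164 + 220 + 46 + 63 = 1087
Total weight = 322 + 272 + 164 + 220 + 46 + 213 + 211 + 63 = 1511
Weighted proportion = 1087 / 1511 = 0.71939113 → 71.939113%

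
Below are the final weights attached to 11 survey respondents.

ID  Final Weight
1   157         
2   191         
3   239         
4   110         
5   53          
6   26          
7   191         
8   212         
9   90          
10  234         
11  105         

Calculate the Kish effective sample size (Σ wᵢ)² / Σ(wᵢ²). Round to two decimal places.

8.94

Σ wᵢ = 157 + 191 + 239 + 110 + 53 + 26 + 191 + 212 + 90 + 234 + 105 = 1608
Σ wᵢ² = 289142
n_eff = 1608² / 289142 = 2585664 / 289142 = 8.9425403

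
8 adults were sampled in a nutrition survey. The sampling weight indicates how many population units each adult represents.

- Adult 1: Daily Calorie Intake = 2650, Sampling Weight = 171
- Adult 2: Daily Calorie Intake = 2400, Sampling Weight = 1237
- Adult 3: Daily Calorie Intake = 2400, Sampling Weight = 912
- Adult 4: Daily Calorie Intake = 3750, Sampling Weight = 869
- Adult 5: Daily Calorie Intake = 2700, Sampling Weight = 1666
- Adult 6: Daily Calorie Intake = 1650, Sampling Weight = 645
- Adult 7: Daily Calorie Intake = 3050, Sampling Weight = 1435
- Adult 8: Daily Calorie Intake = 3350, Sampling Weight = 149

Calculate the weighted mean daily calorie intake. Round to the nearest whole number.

Weighted sum = 2650×171 + 2400×1237 + 2400×912 + 3750×869 + 2700×1666 + 1650×645 + 3050×1435 + 3350×149
  = 19307850
Sum of weights = 171 + 1237 + 912 + 869 + 1666 + 645 + 1435 + 149 = 7084
Weighted mean = 19307850 / 7084 = 2725.5576

2726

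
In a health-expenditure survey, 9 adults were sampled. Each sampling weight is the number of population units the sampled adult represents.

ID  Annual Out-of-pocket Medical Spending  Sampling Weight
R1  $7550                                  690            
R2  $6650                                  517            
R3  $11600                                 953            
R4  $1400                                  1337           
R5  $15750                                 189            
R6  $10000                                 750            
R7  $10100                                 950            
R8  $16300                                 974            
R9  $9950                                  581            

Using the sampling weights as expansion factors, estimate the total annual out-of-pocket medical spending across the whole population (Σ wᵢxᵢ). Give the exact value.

Weighted total = 7550×690 + 6650×517 + 11600×953 + 1400×1337 + 15750×189 + 10000×750 + 10100×950 + 16300×974 + 9950×581
  = 63303050

63303050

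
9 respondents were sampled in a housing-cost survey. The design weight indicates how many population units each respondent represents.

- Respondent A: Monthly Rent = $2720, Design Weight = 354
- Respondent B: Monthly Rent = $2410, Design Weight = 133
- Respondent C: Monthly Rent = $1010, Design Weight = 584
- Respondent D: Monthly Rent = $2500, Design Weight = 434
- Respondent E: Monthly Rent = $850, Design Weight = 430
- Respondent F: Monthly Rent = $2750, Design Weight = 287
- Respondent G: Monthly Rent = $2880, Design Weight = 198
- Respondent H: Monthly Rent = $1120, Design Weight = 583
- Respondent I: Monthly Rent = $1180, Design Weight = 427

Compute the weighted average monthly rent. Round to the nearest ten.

1700

Weighted sum = 2720×354 + 2410×133 + 1010×584 + 2500×434 + 850×430 + 2750×287 + 2880×198 + 1120×583 + 1180×427
  = 962880 + 320530 + 589840 + 1085000 + 365500 + 789250 + 570240 + 652960 + 503860 = 5840060
Sum of weights = 3430
Weighted mean = 5840060 / 3430 = 1702.6414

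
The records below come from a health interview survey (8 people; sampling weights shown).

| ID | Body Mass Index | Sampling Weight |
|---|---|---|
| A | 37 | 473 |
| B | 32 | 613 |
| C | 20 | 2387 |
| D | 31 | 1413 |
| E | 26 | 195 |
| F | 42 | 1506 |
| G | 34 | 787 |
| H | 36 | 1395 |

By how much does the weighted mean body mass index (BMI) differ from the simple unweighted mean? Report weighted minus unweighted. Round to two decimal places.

Unweighted sum = 37 + 32 + 20 + 31 + 26 + 42 + 34 + 36 = 258
Unweighted mean = 258 / 8 = 32.25
Weighted sum = 273960
Sum of weights = 8769
Weighted mean = 273960 / 8769 = 31.241875
Difference (weighted minus unweighted) = -1.0081252

-1.01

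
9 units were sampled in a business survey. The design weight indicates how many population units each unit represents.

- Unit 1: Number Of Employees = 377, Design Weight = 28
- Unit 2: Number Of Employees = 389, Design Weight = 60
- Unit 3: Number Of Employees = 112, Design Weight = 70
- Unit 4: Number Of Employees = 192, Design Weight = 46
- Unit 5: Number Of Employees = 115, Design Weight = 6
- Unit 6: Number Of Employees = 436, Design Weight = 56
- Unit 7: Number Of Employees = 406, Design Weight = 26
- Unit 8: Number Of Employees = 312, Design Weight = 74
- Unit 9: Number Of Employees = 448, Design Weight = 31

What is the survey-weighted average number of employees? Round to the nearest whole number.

310

Weighted sum = 377×28 + 389×60 + 112×70 + 192×46 + 115×6 + 436×56 + 406×26 + 312×74 + 448×31
  = 10556 + 23340 + 7840 + 8832 + 690 + 24416 + 10556 + 23088 + 13888 = 123206
Sum of weights = 28 + 60 + 70 + 46 + 6 + 56 + 26 + 74 + 31 = 397
Weighted mean = 123206 / 397 = 310.34257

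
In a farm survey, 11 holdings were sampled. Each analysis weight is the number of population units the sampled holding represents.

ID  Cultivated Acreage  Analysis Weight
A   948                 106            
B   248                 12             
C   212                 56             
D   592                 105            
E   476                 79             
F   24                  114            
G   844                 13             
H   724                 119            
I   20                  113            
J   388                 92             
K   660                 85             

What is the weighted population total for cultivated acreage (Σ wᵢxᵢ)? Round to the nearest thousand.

409000

Weighted total = 409020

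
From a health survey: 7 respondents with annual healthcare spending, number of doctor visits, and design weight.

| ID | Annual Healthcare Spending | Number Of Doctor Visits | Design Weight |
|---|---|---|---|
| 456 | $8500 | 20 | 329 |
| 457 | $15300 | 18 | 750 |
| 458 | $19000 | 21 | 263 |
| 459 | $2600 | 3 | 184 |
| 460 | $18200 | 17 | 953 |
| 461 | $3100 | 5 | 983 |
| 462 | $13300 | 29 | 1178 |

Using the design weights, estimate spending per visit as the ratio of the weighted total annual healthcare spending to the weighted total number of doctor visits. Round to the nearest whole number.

685

Σ wᵢ·y = 8500×329 + 15300×750 + 19000×263 + 2600×184 + 18200×953 + 3100×983 + 13300×1178
  = 55806200
Σ wᵢ·x = 20×329 + 18×750 + 21×263 + 3×184 + 17×953 + 5×983 + 29×1178
  = 6580 + 13500 + 5523 + 552 + 16201 + 4915 + 34162 = 81433
Ratio = 55806200 / 81433 = 685.30203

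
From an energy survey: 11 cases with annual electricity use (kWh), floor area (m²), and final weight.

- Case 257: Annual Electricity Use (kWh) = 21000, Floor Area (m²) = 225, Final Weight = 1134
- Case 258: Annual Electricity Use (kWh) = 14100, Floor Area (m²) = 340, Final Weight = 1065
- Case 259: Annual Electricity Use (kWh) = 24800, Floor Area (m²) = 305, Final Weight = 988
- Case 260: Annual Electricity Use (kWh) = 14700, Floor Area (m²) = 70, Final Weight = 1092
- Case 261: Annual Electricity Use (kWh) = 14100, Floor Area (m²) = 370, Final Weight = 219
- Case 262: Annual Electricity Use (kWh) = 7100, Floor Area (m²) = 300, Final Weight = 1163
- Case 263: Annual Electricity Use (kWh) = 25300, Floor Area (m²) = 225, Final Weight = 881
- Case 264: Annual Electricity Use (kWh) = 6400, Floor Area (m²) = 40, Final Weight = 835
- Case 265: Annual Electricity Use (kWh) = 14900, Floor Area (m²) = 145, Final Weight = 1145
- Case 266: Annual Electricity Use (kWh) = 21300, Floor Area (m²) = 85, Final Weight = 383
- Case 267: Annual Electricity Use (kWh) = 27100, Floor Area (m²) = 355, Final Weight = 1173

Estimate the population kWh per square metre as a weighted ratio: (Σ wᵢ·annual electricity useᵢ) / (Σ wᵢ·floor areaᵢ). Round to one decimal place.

77.2

Σ wᵢ·y = 175370500
Σ wᵢ·x = 225×1134 + 340×1065 + 305×988 + 70×1092 + 370×219 + 300×1163 + 225×881 + 40×835 + 145×1145 + 85×383 + 355×1173
  = 255150 + 362100 + 301340 + 76440 + 81030 + 348900 + 198225 + 33400 + 166025 + 32555 + 416415 = 2271580
Ratio = 175370500 / 2271580 = 77.201992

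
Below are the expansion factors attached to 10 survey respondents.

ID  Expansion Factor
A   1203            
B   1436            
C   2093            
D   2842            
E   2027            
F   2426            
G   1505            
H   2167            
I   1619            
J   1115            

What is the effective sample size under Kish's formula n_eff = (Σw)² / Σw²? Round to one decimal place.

Σ wᵢ = 1203 + 1436 + 2093 + 2842 + 2027 + 2426 + 1505 + 2167 + 1619 + 1115 = 18433
Σ wᵢ² = 1447209 + 2062096 + 4380649 + 8076964 + 4108729 + 5885476 + 2265025 + 4695889 + 2621161 + 1243225 = 36786423
n_eff = 18433² / 36786423 = 339775489 / 36786423 = 9.2364373

9.2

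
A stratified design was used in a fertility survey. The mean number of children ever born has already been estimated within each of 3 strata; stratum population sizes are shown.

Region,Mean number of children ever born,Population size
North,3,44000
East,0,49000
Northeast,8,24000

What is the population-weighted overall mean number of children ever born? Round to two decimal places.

2.77

Σ Nₕ·x̄ₕ = 3×44000 + 0×49000 + 8×24000
  = 132000 + 0 + 192000 = 324000
Σ Nₕ = 44000 + 49000 + 24000 = 117000
Overall mean = 324000 / 117000 = 2.7692308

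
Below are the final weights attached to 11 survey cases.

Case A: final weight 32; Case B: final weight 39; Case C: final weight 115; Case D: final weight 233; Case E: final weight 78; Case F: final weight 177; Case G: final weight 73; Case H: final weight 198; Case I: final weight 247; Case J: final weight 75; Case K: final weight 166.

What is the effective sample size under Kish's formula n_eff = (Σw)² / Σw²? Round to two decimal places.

8.34

Σ wᵢ = 32 + 39 + 115 + 233 + 78 + 177 + 73 + 198 + 247 + 75 + 166 = 1433
Σ wᵢ² = 246195
n_eff = 1433² / 246195 = 2053489 / 246195 = 8.3409046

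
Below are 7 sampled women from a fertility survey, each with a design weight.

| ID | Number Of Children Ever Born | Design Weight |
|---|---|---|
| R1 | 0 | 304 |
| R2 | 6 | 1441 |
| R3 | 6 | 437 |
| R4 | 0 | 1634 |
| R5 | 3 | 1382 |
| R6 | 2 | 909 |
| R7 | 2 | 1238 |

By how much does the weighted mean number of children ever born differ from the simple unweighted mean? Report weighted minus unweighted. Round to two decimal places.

Unweighted sum = 19
Unweighted mean = 19 / 7 = 2.7142857
Weighted sum = 0×304 + 6×1441 + 6×437 + 0×1634 + 3×1382 + 2×909 + 2×1238
  = 0 + 8646 + 2622 + 0 + 4146 + 1818 + 2476 = 19708
Sum of weights = 304 + 1441 + 437 + 1634 + 1382 + 909 + 1238 = 7345
Weighted mean = 19708 / 7345 = 2.6831858
Difference (weighted minus unweighted) = -0.031099874

-0.03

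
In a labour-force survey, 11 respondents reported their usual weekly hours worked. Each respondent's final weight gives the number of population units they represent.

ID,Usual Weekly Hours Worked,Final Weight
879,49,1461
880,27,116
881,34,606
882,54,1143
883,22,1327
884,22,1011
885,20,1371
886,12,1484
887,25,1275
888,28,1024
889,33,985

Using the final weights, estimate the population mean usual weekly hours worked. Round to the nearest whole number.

Weighted sum = 49×1461 + 27×116 + 34×606 + 54×1143 + 22×1327 + 22×1011 + 20×1371 + 12×1484 + 25×1275 + 28×1024 + 33×985
  = 71589 + 3132 + 20604 + 61722 + 29194 + 22242 + 27420 + 17808 + 31875 + 28672 + 32505 = 346763
Sum of weights = 1461 + 116 + 606 + 1143 + 1327 + 1011 + 1371 + 1484 + 1275 + 1024 + 985 = 11803
Weighted mean = 346763 / 11803 = 29.379226

29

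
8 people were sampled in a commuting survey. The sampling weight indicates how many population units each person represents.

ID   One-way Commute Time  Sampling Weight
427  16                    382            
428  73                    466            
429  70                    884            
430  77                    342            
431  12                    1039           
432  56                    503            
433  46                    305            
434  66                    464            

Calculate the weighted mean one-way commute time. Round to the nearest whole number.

Weighted sum = 16×382 + 73×466 + 70×884 + 77×342 + 12×1039 + 56×503 + 46×305 + 66×464
  = 6112 + 34018 + 61880 + 26334 + 12468 + 28168 + 14030 + 30624 = 213634
Sum of weights = 382 + 466 + 884 + 342 + 1039 + 503 + 305 + 464 = 4385
Weighted mean = 213634 / 4385 = 48.71927

49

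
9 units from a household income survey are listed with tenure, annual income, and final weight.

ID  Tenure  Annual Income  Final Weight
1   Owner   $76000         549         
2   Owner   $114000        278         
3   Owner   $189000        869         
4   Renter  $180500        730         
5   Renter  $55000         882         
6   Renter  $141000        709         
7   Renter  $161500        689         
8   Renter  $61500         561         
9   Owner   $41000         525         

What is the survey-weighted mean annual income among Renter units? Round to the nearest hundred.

119300

Renter rows: 4, 5, 6, 7, 8
Weighted sum = 180500×730 + 55000×882 + 141000×709 + 161500×689 + 61500×561
  = 131765000 + 48510000 + 99969000 + 111273500 + 34501500 = 426019000
Sum of weights = 3571
Weighted mean = 426019000 / 3571 = 119299.64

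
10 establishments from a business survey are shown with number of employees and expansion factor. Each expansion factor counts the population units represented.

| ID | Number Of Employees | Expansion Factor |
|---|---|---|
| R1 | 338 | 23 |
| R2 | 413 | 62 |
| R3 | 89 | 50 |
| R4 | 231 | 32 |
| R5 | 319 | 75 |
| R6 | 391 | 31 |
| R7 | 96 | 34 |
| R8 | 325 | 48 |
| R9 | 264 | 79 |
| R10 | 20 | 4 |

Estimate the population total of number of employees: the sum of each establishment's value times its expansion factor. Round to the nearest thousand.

121000

Weighted total = 338×23 + 413×62 + 89×50 + 231×32 + 319×75 + 391×31 + 96×34 + 325×48 + 264×79 + 20×4
  = 7774 + 25606 + 4450 + 7392 + 23925 + 12121 + 3264 + 15600 + 20856 + 80 = 121068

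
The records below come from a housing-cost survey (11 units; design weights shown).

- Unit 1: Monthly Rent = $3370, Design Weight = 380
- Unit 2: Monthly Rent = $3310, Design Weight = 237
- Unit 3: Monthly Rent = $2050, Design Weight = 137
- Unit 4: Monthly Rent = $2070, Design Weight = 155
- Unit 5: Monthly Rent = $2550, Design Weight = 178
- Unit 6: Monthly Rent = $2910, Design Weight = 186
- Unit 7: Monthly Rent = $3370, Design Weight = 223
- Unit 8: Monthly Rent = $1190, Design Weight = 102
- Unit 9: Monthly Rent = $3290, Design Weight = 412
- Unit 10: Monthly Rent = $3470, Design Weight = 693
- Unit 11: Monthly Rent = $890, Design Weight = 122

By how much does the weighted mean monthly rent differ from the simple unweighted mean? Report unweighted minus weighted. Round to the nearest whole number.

Unweighted sum = 3370 + 3310 + 2050 + 2070 + 2550 + 2910 + 3370 + 1190 + 3290 + 3470 + 890 = 28470
Unweighted mean = 28470 / 11 = 2588.1818
Weighted sum = 3370×380 + 3310×237 + 2050×137 + 2070×155 + 2550×178 + 2910×186 + 3370×223 + 1190×102 + 3290×412 + 3470×693 + 890×122
  = 1280600 + 784470 + 280850 + 320850 + 453900 + 541260 + 751510 + 121380 + 1355480 + 2404710 + 108580 = 8403590
Sum of weights = 380 + 237 + 137 + 155 + 178 + 186 + 223 + 102 + 412 + 693 + 122 = 2825
Weighted mean = 8403590 / 2825 = 2974.7221
Difference (unweighted minus weighted) = -386.54031

-387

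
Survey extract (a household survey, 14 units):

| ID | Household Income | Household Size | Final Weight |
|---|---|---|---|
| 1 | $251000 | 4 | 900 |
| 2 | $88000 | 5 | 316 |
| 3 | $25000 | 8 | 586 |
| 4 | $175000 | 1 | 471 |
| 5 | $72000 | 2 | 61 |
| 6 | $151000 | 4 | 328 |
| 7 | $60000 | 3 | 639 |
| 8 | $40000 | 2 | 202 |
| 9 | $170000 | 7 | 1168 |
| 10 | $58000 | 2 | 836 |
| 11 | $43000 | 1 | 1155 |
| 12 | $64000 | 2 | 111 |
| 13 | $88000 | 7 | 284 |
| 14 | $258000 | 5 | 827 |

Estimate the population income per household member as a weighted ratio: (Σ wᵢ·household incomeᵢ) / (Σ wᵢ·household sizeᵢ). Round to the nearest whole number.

31591

Σ wᵢ·y = 993298000
Σ wᵢ·x = 31442
Ratio = 993298000 / 31442 = 31591.438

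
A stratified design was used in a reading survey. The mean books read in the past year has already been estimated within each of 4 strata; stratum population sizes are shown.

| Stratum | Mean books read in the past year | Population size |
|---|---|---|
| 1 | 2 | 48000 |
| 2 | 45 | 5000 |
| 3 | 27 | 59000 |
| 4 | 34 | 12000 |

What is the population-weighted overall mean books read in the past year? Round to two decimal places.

18.73

Σ Nₕ·x̄ₕ = 2×48000 + 45×5000 + 27×59000 + 34×12000
  = 2322000
Σ Nₕ = 48000 + 5000 + 59000 + 12000 = 124000
Overall mean = 2322000 / 124000 = 18.725806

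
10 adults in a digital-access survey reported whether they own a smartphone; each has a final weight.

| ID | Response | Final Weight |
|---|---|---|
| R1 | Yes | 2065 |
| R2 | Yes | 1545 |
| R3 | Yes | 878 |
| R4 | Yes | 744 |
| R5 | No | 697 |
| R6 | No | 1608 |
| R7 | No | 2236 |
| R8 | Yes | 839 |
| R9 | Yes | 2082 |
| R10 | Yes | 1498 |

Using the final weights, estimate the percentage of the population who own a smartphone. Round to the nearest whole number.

68

Sum of weights for 'Yes' = 2065 + 1545 + 878 + 744 + 839 + 2082 + 1498 = 9651
Total weight = 2065 + 1545 + 878 + 744 + 697 + 1608 + 2236 + 839 + 2082 + 1498 = 14192
Weighted proportion = 9651 / 14192 = 0.680031 → 68.0031%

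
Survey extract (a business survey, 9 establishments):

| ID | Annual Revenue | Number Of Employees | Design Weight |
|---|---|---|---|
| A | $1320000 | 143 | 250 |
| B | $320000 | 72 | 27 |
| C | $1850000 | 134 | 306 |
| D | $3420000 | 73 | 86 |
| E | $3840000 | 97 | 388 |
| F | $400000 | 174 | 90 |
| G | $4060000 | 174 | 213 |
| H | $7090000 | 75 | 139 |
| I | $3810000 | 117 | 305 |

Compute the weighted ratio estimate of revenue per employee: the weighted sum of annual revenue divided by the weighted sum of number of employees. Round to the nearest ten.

Σ wᵢ·y = 1320000×250 + 320000×27 + 1850000×306 + 3420000×86 + 3840000×388 + 400000×90 + 4060000×213 + 7090000×139 + 3810000×305
  = 330000000 + 8640000 + 566100000 + 294120000 + 1489920000 + 36000000 + 864780000 + 985510000 + 1162050000 = 5737120000
Σ wᵢ·x = 143×250 + 72×27 + 134×306 + 73×86 + 97×388 + 174×90 + 174×213 + 75×139 + 117×305
  = 35750 + 1944 + 41004 + 6278 + 37636 + 15660 + 37062 + 10425 + 35685 = 221444
Ratio = 5737120000 / 221444 = 25907.769

25910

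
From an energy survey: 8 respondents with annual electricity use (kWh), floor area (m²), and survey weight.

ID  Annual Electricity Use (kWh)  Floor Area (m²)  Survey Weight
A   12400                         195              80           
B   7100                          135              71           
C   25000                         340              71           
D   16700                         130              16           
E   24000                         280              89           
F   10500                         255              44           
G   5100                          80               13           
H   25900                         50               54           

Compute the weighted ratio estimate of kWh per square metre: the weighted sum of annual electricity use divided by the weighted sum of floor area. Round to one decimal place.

Σ wᵢ·y = 7601200
Σ wᵢ·x = 195×80 + 135×71 + 340×71 + 130×16 + 280×89 + 255×44 + 80×13 + 50×54
  = 15600 + 9585 + 24140 + 2080 + 24920 + 11220 + 1040 + 2700 = 91285
Ratio = 7601200 / 91285 = 83.268883

83.3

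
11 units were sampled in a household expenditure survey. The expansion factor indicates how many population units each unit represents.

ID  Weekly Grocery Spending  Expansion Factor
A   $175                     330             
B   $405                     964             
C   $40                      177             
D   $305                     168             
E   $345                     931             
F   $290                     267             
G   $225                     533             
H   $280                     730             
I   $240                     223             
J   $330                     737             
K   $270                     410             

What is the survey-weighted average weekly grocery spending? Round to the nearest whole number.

Weighted sum = 1636870
Sum of weights = 330 + 964 + 177 + 168 + 931 + 267 + 533 + 730 + 223 + 737 + 410 = 5470
Weighted mean = 1636870 / 5470 = 299.24497

299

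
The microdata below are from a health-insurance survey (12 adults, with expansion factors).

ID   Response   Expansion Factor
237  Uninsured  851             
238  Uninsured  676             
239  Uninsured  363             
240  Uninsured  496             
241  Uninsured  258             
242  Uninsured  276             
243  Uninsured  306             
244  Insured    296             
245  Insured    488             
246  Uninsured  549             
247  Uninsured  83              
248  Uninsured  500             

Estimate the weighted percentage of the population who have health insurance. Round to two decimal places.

15.25

Sum of weights for 'Insured' = 296 + 488 = 784
Total weight = 5142
Weighted proportion = 784 / 5142 = 0.15246986 → 15.246986%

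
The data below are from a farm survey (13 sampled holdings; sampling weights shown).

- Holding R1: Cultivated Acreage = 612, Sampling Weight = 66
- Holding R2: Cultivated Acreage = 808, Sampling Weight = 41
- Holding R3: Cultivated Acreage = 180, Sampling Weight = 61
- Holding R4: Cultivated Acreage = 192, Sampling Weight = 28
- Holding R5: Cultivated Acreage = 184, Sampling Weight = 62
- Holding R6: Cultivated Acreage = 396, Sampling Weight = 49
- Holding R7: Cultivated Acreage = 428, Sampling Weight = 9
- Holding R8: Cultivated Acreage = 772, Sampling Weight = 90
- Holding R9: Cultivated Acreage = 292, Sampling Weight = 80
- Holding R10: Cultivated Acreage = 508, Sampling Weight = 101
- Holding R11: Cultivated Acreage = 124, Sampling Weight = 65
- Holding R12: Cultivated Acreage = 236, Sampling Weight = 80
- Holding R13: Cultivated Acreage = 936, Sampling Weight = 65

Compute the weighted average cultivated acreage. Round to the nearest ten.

450

Weighted sum = 356468
Sum of weights = 797
Weighted mean = 356468 / 797 = 447.26223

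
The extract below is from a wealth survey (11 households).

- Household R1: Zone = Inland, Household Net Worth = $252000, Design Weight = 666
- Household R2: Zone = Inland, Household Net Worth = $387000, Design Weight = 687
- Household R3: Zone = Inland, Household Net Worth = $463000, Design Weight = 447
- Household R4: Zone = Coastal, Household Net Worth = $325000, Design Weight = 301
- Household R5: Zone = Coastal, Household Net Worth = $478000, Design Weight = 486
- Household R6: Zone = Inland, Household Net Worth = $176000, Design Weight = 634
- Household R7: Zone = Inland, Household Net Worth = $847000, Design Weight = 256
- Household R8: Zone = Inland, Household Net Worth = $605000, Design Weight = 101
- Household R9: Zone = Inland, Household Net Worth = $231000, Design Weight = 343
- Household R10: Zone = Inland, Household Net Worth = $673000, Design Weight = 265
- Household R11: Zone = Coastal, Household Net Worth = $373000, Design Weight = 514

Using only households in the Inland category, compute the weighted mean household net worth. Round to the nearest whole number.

378865

Inland rows: R1, R2, R3, R6, R7, R8, R9, R10
Weighted sum = 252000×666 + 387000×687 + 463000×447 + 176000×634 + 847000×256 + 605000×101 + 231000×343 + 673000×265
  = 167832000 + 265869000 + 206961000 + 111584000 + 216832000 + 61105000 + 79233000 + 178345000 = 1287761000
Sum of weights = 3399
Weighted mean = 1287761000 / 3399 = 378864.67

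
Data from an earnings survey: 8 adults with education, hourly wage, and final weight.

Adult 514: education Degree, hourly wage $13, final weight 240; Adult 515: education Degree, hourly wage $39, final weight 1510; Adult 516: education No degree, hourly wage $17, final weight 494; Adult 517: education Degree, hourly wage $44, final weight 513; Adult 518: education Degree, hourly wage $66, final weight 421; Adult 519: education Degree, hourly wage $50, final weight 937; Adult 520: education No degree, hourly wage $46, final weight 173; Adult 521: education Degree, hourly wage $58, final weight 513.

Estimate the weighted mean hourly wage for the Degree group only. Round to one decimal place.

Degree rows: 514, 515, 517, 518, 519, 521
Weighted sum = 13×240 + 39×1510 + 44×513 + 66×421 + 50×937 + 58×513
  = 3120 + 58890 + 22572 + 27786 + 46850 + 29754 = 188972
Sum of weights = 240 + 1510 + 513 + 421 + 937 + 513 = 4134
Weighted mean = 188972 / 4134 = 45.711659

45.7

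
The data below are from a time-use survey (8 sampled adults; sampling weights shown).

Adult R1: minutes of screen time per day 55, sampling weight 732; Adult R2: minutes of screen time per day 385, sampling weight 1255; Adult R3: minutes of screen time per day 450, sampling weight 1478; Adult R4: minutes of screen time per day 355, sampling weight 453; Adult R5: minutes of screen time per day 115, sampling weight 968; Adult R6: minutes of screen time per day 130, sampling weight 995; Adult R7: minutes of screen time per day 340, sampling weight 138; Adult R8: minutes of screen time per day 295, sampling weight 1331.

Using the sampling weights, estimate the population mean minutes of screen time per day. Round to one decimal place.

276.1

Weighted sum = 55×732 + 385×1255 + 450×1478 + 355×453 + 115×968 + 130×995 + 340×138 + 295×1331
  = 2029585
Sum of weights = 732 + 1255 + 1478 + 453 + 968 + 995 + 138 + 1331 = 7350
Weighted mean = 2029585 / 7350 = 276.13401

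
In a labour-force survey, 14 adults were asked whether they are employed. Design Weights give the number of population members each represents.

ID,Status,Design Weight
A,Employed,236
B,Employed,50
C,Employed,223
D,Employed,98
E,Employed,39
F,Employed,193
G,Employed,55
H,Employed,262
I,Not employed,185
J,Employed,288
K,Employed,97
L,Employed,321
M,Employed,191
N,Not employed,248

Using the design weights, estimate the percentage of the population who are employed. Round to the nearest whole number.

83

Sum of weights for 'Employed' = 236 + 50 + 223 + 98 + 39 + 193 + 55 + 262 + 288 + 97 + 321 + 191 = 2053
Total weight = 2486
Weighted proportion = 2053 / 2486 = 0.82582462 → 82.582462%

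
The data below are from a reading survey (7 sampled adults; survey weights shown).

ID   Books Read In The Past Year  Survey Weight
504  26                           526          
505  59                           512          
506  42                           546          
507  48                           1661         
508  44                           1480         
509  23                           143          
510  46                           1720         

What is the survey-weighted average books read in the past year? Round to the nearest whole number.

Weighted sum = 26×526 + 59×512 + 42×546 + 48×1661 + 44×1480 + 23×143 + 46×1720
  = 294073
Sum of weights = 526 + 512 + 546 + 1661 + 1480 + 143 + 1720 = 6588
Weighted mean = 294073 / 6588 = 44.637675

45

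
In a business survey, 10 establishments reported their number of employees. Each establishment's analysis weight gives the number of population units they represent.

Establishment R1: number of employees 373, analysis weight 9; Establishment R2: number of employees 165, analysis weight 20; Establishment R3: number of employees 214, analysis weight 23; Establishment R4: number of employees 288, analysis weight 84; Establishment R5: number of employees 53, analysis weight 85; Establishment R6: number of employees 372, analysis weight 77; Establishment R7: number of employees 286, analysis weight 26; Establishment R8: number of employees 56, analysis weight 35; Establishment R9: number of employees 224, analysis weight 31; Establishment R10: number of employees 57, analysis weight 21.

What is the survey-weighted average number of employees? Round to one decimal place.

Weighted sum = 373×9 + 165×20 + 214×23 + 288×84 + 53×85 + 372×77 + 286×26 + 56×35 + 224×31 + 57×21
  = 3357 + 3300 + 4922 + 24192 + 4505 + 28644 + 7436 + 1960 + 6944 + 1197 = 86457
Sum of weights = 9 + 20 + 23 + 84 + 85 + 77 + 26 + 35 + 31 + 21 = 411
Weighted mean = 86457 / 411 = 210.35766

210.4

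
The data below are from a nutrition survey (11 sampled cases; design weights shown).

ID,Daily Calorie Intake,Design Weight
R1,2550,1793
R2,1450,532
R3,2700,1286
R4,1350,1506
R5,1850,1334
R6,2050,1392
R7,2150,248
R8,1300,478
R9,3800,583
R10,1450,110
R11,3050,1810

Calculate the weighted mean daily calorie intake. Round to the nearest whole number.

2278

Weighted sum = 2550×1793 + 1450×532 + 2700×1286 + 1350×1506 + 1850×1334 + 2050×1392 + 2150×248 + 1300×478 + 3800×583 + 1450×110 + 3050×1810
  = 4572150 + 771400 + 3472200 + 2033100 + 2467900 + 2853600 + 533200 + 621400 + 2215400 + 159500 + 5520500 = 25220350
Sum of weights = 11072
Weighted mean = 25220350 / 11072 = 2277.8495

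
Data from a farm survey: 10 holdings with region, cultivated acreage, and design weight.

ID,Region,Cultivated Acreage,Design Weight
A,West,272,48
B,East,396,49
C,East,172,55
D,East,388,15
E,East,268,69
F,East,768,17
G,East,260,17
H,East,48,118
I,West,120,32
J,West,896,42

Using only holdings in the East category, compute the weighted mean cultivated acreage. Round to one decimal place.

East rows: B, C, D, E, F, G, H
Weighted sum = 396×49 + 172×55 + 388×15 + 268×69 + 768×17 + 260×17 + 48×118
  = 19404 + 9460 + 5820 + 18492 + 13056 + 4420 + 5664 = 76316
Sum of weights = 49 + 55 + 15 + 69 + 17 + 17 + 118 = 340
Weighted mean = 76316 / 340 = 224.45882

224.5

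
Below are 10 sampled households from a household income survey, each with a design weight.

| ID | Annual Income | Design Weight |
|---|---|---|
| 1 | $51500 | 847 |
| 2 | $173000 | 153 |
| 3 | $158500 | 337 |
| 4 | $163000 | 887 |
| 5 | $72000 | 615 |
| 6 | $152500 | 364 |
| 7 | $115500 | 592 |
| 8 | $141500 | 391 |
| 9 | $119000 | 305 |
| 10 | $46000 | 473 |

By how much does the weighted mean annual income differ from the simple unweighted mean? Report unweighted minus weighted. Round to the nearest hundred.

8500

Unweighted sum = 51500 + 173000 + 158500 + 163000 + 72000 + 152500 + 115500 + 141500 + 119000 + 46000 = 1192500
Unweighted mean = 1192500 / 10 = 119250
Weighted sum = 51500×847 + 173000×153 + 158500×337 + 163000×887 + 72000×615 + 152500×364 + 115500×592 + 141500×391 + 119000×305 + 46000×473
  = 43620500 + 26469000 + 53414500 + 144581000 + 44280000 + 55510000 + 68376000 + 55326500 + 36295000 + 21758000 = 549630500
Sum of weights = 4964
Weighted mean = 549630500 / 4964 = 110723.31
Difference (unweighted minus weighted) = 8526.6922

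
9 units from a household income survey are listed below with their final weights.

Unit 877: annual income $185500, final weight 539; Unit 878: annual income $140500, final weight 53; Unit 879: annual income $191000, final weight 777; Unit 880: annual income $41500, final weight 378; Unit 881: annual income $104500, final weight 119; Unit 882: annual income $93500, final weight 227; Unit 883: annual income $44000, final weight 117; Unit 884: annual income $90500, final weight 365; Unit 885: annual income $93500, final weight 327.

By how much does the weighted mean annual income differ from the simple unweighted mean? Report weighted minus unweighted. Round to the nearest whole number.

Unweighted sum = 185500 + 140500 + 191000 + 41500 + 104500 + 93500 + 44000 + 90500 + 93500 = 984500
Unweighted mean = 984500 / 9 = 109388.89
Weighted sum = 373940000
Sum of weights = 539 + 53 + 777 + 378 + 119 + 227 + 117 + 365 + 327 = 2902
Weighted mean = 373940000 / 2902 = 128855.96
Difference (weighted minus unweighted) = 19467.073

19467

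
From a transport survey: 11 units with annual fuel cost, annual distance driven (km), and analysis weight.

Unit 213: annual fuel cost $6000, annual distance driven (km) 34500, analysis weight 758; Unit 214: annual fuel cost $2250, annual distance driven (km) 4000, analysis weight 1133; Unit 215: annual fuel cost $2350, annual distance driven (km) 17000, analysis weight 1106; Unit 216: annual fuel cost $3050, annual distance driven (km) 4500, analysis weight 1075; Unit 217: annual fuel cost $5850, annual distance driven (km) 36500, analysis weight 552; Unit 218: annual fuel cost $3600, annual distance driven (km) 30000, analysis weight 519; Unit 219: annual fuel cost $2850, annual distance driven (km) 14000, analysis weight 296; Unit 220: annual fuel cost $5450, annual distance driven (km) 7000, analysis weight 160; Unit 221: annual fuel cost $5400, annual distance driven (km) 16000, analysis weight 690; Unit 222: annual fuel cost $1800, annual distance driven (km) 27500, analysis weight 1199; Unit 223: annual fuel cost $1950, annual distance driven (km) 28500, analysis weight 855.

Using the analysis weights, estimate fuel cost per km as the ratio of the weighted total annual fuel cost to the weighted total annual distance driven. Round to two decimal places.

0.17

Σ wᵢ·y = 6000×758 + 2250×1133 + 2350×1106 + 3050×1075 + 5850×552 + 3600×519 + 2850×296 + 5450×160 + 5400×690 + 1800×1199 + 1950×855
  = 4548000 + 2549250 + 2599100 + 3278750 + 3229200 + 1868400 + 843600 + 872000 + 3726000 + 2158200 + 1667250 = 27339750
Σ wᵢ·x = 163684500
Ratio = 27339750 / 163684500 = 0.16702712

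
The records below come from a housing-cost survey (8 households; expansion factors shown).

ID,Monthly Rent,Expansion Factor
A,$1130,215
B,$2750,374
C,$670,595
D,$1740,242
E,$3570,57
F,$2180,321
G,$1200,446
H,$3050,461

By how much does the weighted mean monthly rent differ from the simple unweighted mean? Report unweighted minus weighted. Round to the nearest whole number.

216

Unweighted sum = 1130 + 2750 + 670 + 1740 + 3570 + 2180 + 1200 + 3050 = 16290
Unweighted mean = 16290 / 8 = 2036.25
Weighted sum = 4935700
Sum of weights = 215 + 374 + 595 + 242 + 57 + 321 + 446 + 461 = 2711
Weighted mean = 4935700 / 2711 = 1820.6197
Difference (unweighted minus weighted) = 215.6303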